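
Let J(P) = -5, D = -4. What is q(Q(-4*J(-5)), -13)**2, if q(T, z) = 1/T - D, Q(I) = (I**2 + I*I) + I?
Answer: 10764961/672400 ≈ 16.010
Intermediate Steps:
Q(I) = I + 2*I**2 (Q(I) = (I**2 + I**2) + I = 2*I**2 + I = I + 2*I**2)
q(T, z) = 4 + 1/T (q(T, z) = 1/T - 1*(-4) = 1/T + 4 = 4 + 1/T)
q(Q(-4*J(-5)), -13)**2 = (4 + 1/((-4*(-5))*(1 + 2*(-4*(-5)))))**2 = (4 + 1/(20*(1 + 2*20)))**2 = (4 + 1/(20*(1 + 40)))**2 = (4 + 1/(20*41))**2 = (4 + 1/820)**2 = (3281/820)**2 = 10764961/672400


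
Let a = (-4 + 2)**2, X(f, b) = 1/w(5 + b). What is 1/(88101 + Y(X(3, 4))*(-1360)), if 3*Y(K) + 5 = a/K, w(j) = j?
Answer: 3/222143 ≈ 1.3505e-5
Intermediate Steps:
X(f, b) = 1/(5 + b)
a = 4 (a = (-2)**2 = 4)
Y(K) = -5/3 + 4/(3*K) (Y(K) = -5/3 + (4/K)/3 = -5/3 + 4/(3*K))
1/(88101 + Y(X(3, 4))*(-1360)) = 1/(88101 + ((4 - 5/(5 + 4))/(3*(1/(5 + 4))))*(-1360)) = 1/(88101 + ((4 - 5/9)/(3*(1/9)))*(-1360)) = 1/(88101 + ((4 - 5*1/9)/(3*(1/9)))*(-1360)) = 1/(88101 + ((1/3)*9*(4 - 5/9))*(-1360)) = 1/(88101 + ((1/3)*9*(31/9))*(-1360)) = 1/(88101 + (31/3)*(-1360)) = 1/(88101 - 42160/3) = 1/(222143/3) = 3/222143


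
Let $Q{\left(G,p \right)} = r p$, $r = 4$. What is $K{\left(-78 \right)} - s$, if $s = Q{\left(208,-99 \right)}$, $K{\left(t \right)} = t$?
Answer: $318$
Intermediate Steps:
$Q{\left(G,p \right)} = 4 p$
$s = -396$ ($s = 4 \left(-99\right) = -396$)
$K{\left(-78 \right)} - s = -78 - -396 = -78 + 396 = 318$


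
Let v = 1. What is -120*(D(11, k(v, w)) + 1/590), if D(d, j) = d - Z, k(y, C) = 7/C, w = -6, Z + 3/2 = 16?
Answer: 24768/59 ≈ 419.80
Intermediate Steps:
Z = 29/2 (Z = -3/2 + 16 = 29/2 ≈ 14.500)
D(d, j) = -29/2 + d (D(d, j) = d - 1*29/2 = d - 29/2 = -29/2 + d)
-120*(D(11, k(v, w)) + 1/590) = -120*((-29/2 + 11) + 1/590) = -120*(-7/2 + 1/590) = -120*(-1032/295) = 24768/59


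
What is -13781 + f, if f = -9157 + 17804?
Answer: -5134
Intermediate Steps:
f = 8647
-13781 + f = -13781 + 8647 = -5134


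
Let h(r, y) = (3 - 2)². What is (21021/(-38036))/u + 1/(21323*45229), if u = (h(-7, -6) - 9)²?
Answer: -20273027650003/2347686514739968 ≈ -0.0086353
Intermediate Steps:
h(r, y) = 1 (h(r, y) = 1² = 1)
u = 64 (u = (1 - 9)² = (-8)² = 64)
(21021/(-38036))/u + 1/(21323*45229) = (21021/(-38036))/64 + 1/(21323*45229) = (21021*(-1/38036))*(1/64) + (1/21323)*(1/45229) = -21021/38036*1/64 + 1/964417967 = -21021/2434304 + 1/964417967 = -20273027650003/2347686514739968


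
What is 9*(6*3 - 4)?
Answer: 126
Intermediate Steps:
9*(6*3 - 4) = 9*(18 - 4) = 9*14 = 126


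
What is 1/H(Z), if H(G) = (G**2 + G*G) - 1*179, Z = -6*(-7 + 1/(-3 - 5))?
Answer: 8/27809 ≈ 0.00028768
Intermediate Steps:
Z = 171/4 (Z = -6*(-7 + 1/(-8)) = -6*(-7 - 1/8) = -6*(-57/8) = 171/4 ≈ 42.750)
H(G) = -179 + 2*G**2 (H(G) = (G**2 + G**2) - 179 = 2*G**2 - 179 = -179 + 2*G**2)
1/H(Z) = 1/(-179 + 2*(171/4)**2) = 1/(-179 + 2*(29241/16)) = 1/(-179 + 29241/8) = 1/(27809/8) = 8/27809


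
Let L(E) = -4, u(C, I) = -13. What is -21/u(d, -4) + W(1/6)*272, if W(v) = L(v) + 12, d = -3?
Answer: 28309/13 ≈ 2177.6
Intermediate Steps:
W(v) = 8 (W(v) = -4 + 12 = 8)
-21/u(d, -4) + W(1/6)*272 = -21/(-13) + 8*272 = -21*(-1/13) + 2176 = 21/13 + 2176 = 28309/13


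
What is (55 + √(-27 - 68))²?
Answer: (55 + I*√95)² ≈ 2930.0 + 1072.1*I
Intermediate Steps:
(55 + √(-27 - 68))² = (55 + √(-95))² = (55 + I*√95)²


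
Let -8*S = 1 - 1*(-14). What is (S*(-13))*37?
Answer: 7215/8 ≈ 901.88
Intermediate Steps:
S = -15/8 (S = -(1 - 1*(-14))/8 = -(1 + 14)/8 = -1/8*15 = -15/8 ≈ -1.8750)
(S*(-13))*37 = -15/8*(-13)*37 = (195/8)*37 = 7215/8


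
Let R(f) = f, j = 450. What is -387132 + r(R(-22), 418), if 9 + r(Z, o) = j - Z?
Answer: -386669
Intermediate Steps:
r(Z, o) = 441 - Z (r(Z, o) = -9 + (450 - Z) = 441 - Z)
-387132 + r(R(-22), 418) = -387132 + (441 - 1*(-22)) = -387132 + (441 + 22) = -387132 + 463 = -386669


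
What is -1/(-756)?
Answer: 1/756 ≈ 0.0013228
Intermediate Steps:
-1/(-756) = -1*(-1/756) = 1/756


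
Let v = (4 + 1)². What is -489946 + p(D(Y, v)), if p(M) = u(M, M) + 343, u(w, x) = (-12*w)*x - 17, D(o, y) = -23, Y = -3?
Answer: -495968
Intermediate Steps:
v = 25 (v = 5² = 25)
u(w, x) = -17 - 12*w*x (u(w, x) = -12*w*x - 17 = -17 - 12*w*x)
p(M) = 326 - 12*M² (p(M) = (-17 - 12*M*M) + 343 = (-17 - 12*M²) + 343 = 326 - 12*M²)
-489946 + p(D(Y, v)) = -489946 + (326 - 12*(-23)²) = -489946 + (326 - 12*529) = -489946 + (326 - 6348) = -489946 - 6022 = -495968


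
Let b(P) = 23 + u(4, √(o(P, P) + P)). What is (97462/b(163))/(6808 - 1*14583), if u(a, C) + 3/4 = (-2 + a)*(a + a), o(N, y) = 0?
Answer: -389848/1189575 ≈ -0.32772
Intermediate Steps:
u(a, C) = -¾ + 2*a*(-2 + a) (u(a, C) = -¾ + (-2 + a)*(a + a) = -¾ + (-2 + a)*(2*a) = -¾ + 2*a*(-2 + a))
b(P) = 153/4 (b(P) = 23 + (-¾ - 4*4 + 2*4²) = 23 + (-¾ - 16 + 2*16) = 23 + (-¾ - 16 + 32) = 23 + 61/4 = 153/4)
(97462/b(163))/(6808 - 1*14583) = (97462/(153/4))/(6808 - 1*14583) = (97462*(4/153))/(6808 - 14583) = (389848/153)/(-7775) = (389848/153)*(-1/7775) = -389848/1189575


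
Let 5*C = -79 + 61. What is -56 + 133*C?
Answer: -2674/5 ≈ -534.80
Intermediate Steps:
C = -18/5 (C = (-79 + 61)/5 = (⅕)*(-18) = -18/5 ≈ -3.6000)
-56 + 133*C = -56 + 133*(-18/5) = -56 - 2394/5 = -2674/5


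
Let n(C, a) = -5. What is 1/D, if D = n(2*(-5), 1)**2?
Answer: 1/25 ≈ 0.040000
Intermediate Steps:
D = 25 (D = (-5)**2 = 25)
1/D = 1/25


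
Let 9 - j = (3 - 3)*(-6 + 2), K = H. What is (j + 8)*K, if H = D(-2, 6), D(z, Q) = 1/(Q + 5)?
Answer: 17/11 ≈ 1.5455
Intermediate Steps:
D(z, Q) = 1/(5 + Q)
H = 1/11 (H = 1/(5 + 6) = 1/11 ≈ 0.090909)
K = 1/11 ≈ 0.090909
j = 9 (j = 9 - (3 - 3)*(-6 + 2) = 9 - 0*(-4) = 9 - 1*0 = 9 + 0 = 9)
(j + 8)*K = (9 + 8)*(1/11) = 17*(1/11) = 17/11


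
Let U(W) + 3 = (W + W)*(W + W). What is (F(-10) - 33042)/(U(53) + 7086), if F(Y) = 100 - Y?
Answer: -32932/18319 ≈ -1.7977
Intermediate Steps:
U(W) = -3 + 4*W² (U(W) = -3 + (W + W)*(W + W) = -3 + (2*W)*(2*W) = -3 + 4*W²)
(F(-10) - 33042)/(U(53) + 7086) = ((100 - 1*(-10)) - 33042)/((-3 + 4*53²) + 7086) = ((100 + 10) - 33042)/((-3 + 4*2809) + 7086) = (110 - 33042)/((-3 + 11236) + 7086) = -32932/(11233 + 7086) = -32932/18319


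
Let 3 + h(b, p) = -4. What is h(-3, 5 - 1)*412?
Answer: -2884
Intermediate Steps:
h(b, p) = -7 (h(b, p) = -3 - 4 = -7)
h(-3, 5 - 1)*412 = -7*412 = -2884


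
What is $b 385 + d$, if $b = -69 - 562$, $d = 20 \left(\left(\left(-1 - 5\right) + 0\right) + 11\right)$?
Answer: $-242835$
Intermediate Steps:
$d = 100$ ($d = 20 \left(\left(-6 + 0\right) + 11\right) = 20 \left(-6 + 11\right) = 20 \cdot 5 = 100$)
$b = -631$
$b 385 + d = \left(-631\right) 385 + 100 = -242935 + 100 = -242835$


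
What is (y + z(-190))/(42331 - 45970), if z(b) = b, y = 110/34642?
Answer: 3290935/63031119 ≈ 0.052211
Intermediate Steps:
y = 55/17321 (y = 110*(1/34642) = 55/17321 ≈ 0.0031753)
(y + z(-190))/(42331 - 45970) = (55/17321 - 190)/(42331 - 45970) = -3290935/17321/(-3639) = -3290935/17321*(-1/3639) = 3290935/63031119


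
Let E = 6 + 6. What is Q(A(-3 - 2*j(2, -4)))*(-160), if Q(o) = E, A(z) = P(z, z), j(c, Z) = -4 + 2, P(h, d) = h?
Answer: -1920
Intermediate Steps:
j(c, Z) = -2
E = 12
A(z) = z
Q(o) = 12
Q(A(-3 - 2*j(2, -4)))*(-160) = 12*(-160) = -1920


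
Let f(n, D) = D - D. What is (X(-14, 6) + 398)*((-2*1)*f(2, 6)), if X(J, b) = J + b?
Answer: 0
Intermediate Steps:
f(n, D) = 0
(X(-14, 6) + 398)*((-2*1)*f(2, 6)) = ((-14 + 6) + 398)*(-2*1*0) = (-8 + 398)*(-2*0) = 390*0 = 0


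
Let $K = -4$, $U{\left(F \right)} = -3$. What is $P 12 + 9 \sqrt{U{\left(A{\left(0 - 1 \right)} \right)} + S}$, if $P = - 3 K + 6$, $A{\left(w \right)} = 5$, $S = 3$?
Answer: $216$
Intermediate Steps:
$P = 18$ ($P = \left(-3\right) \left(-4\right) + 6 = 12 + 6 = 18$)
$P 12 + 9 \sqrt{U{\left(A{\left(0 - 1 \right)} \right)} + S} = 18 \cdot 12 + 9 \sqrt{-3 + 3} = 216 + 9 \sqrt{0} = 216 + 9 \cdot 0 = 216 + 0 = 216$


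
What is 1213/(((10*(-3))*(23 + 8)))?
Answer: -1213/930 ≈ -1.3043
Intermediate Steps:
1213/(((10*(-3))*(23 + 8))) = 1213/((-30*31)) = 1213/(-930) = 1213*(-1/930) = -1213/930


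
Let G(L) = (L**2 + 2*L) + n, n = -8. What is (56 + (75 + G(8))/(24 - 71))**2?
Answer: 6175225/2209 ≈ 2795.5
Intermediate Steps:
G(L) = -8 + L**2 + 2*L (G(L) = (L**2 + 2*L) - 8 = -8 + L**2 + 2*L)
(56 + (75 + G(8))/(24 - 71))**2 = (56 + (75 + (-8 + 8**2 + 2*8))/(24 - 71))**2 = (56 + (75 + (-8 + 64 + 16))/(-47))**2 = (56 + (75 + 72)*(-1/47))**2 = (56 + 147*(-1/47))**2 = (56 - 147/47)**2 = (2485/47)**2 = 6175225/2209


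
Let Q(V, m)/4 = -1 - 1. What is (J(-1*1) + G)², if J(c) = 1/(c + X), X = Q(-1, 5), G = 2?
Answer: 289/81 ≈ 3.5679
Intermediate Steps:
Q(V, m) = -8 (Q(V, m) = 4*(-1 - 1) = 4*(-2) = -8)
X = -8
J(c) = 1/(-8 + c) (J(c) = 1/(c - 8) = 1/(-8 + c))
(J(-1*1) + G)² = (1/(-8 - 1*1) + 2)² = (1/(-8 - 1) + 2)² = (1/(-9) + 2)² = (-⅑ + 2)² = (17/9)² = 289/81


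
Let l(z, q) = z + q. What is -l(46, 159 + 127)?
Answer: -332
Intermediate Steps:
l(z, q) = q + z
-l(46, 159 + 127) = -((159 + 127) + 46) = -(286 + 46) = -1*332 = -332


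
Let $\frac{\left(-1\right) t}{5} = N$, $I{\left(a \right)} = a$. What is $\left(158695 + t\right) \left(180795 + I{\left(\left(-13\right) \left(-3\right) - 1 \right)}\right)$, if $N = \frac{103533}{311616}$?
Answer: $\frac{2980814008106005}{103872} \approx 2.8697 \cdot 10^{10}$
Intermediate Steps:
$N = \frac{34511}{103872}$ ($N = 103533 \cdot \frac{1}{311616} = \frac{34511}{103872} \approx 0.33225$)
$t = - \frac{172555}{103872}$ ($t = \left(-5\right) \frac{34511}{103872} = - \frac{172555}{103872} \approx -1.6612$)
$\left(158695 + t\right) \left(180795 + I{\left(\left(-13\right) \left(-3\right) - 1 \right)}\right) = \left(158695 - \frac{172555}{103872}\right) \left(180795 - -38\right) = \frac{16483794485 \left(180795 + \left(39 - 1\right)\right)}{103872} = \frac{16483794485 \left(180795 + 38\right)}{103872} = \frac{16483794485}{103872} \cdot 180833 = \frac{2980814008106005}{103872}$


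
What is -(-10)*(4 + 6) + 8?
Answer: 108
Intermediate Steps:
-(-10)*(4 + 6) + 8 = -(-10)*10 + 8 = -5*(-20) + 8 = 100 + 8 = 108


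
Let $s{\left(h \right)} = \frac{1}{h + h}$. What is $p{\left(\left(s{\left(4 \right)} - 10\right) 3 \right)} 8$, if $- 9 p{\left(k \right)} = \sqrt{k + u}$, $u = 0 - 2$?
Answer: $- \frac{2 i \sqrt{506}}{9} \approx - 4.9988 i$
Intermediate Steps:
$s{\left(h \right)} = \frac{1}{2 h}$
$u = -2$
$p{\left(k \right)} = - \frac{\sqrt{-2 + k}}{9}$ ($p{\left(k \right)} = - \frac{\sqrt{k - 2}}{9} = - \frac{\sqrt{-2 + k}}{9}$)
$p{\left(\left(s{\left(4 \right)} - 10\right) 3 \right)} 8 = - \frac{\sqrt{-2 + \left(\frac{1}{2 \cdot 4} - 10\right) 3}}{9} \cdot 8 = - \frac{\sqrt{-2 + \left(\frac{1}{2} \cdot \frac{1}{4} - 10\right) 3}}{9} \cdot 8 = - \frac{\sqrt{-2 + \left(\frac{1}{8} - 10\right) 3}}{9} \cdot 8 = - \frac{\sqrt{-2 - \frac{237}{8}}}{9} \cdot 8 = - \frac{\sqrt{- \frac{253}{8}}}{9} \cdot 8 = - \frac{\frac{1}{4} i \sqrt{506}}{9} \cdot 8 = - \frac{i \sqrt{506}}{36} \cdot 8 = - \frac{2 i \sqrt{506}}{9}$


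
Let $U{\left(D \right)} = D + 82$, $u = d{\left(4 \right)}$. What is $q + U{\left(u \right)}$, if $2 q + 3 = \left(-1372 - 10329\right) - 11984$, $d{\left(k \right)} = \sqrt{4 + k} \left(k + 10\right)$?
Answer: $-11762 + 28 \sqrt{2} \approx -11722.0$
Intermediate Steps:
$d{\left(k \right)} = \sqrt{4 + k} \left(10 + k\right)$
$u = 28 \sqrt{2}$ ($u = \sqrt{4 + 4} \left(10 + 4\right) = \sqrt{8} \cdot 14 = 2 \sqrt{2} \cdot 14 = 28 \sqrt{2} \approx 39.598$)
$U{\left(D \right)} = 82 + D$
$q = -11844$ ($q = - \frac{3}{2} + \frac{\left(-1372 - 10329\right) - 11984}{2} = - \frac{3}{2} + \frac{-11701 - 11984}{2} = - \frac{3}{2} + \frac{1}{2} \left(-23685\right) = - \frac{3}{2} - \frac{23685}{2} = -11844$)
$q + U{\left(u \right)} = -11844 + \left(82 + 28 \sqrt{2}\right) = -11762 + 28 \sqrt{2}$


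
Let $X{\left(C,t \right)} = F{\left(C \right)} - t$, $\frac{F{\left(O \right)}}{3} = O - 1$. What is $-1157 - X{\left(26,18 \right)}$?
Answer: $-1214$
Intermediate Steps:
$F{\left(O \right)} = -3 + 3 O$ ($F{\left(O \right)} = 3 \left(O - 1\right) = 3 \left(-1 + O\right) = -3 + 3 O$)
$X{\left(C,t \right)} = -3 - t + 3 C$ ($X{\left(C,t \right)} = \left(-3 + 3 C\right) - t = -3 - t + 3 C$)
$-1157 - X{\left(26,18 \right)} = -1157 - \left(-3 - 18 + 3 \cdot 26\right) = -1157 - \left(-3 - 18 + 78\right) = -1157 - 57 = -1214$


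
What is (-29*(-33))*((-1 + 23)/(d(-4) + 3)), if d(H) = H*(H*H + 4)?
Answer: -1914/7 ≈ -273.43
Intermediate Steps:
d(H) = H*(4 + H²) (d(H) = H*(H² + 4) = H*(4 + H²))
(-29*(-33))*((-1 + 23)/(d(-4) + 3)) = (-29*(-33))*((-1 + 23)/(-4*(4 + (-4)²) + 3)) = 957*(22/(-4*(4 + 16) + 3)) = 957*(22/(-4*20 + 3)) = 957*(22/(-80 + 3)) = 957*(22/(-77)) = 957*(22*(-1/77)) = 957*(-2/7) = -1914/7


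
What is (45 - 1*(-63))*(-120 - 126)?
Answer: -26568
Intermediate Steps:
(45 - 1*(-63))*(-120 - 126) = (45 + 63)*(-246) = 108*(-246) = -26568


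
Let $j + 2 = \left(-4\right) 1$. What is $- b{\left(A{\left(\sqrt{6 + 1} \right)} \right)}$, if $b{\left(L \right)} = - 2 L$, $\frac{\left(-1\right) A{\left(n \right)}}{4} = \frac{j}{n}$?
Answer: $\frac{48 \sqrt{7}}{7} \approx 18.142$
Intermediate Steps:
$j = -6$ ($j = -2 - 4 = -6$)
$A{\left(n \right)} = \frac{24}{n}$ ($A{\left(n \right)} = - 4 \left(- \frac{6}{n}\right) = \frac{24}{n}$)
$- b{\left(A{\left(\sqrt{6 + 1} \right)} \right)} = - \left(-2\right) \frac{24}{\sqrt{6 + 1}} = - \left(-2\right) \frac{24}{\sqrt{7}} = - \left(-2\right) 24 \frac{\sqrt{7}}{7} = - \left(-2\right) \frac{24 \sqrt{7}}{7} = - \frac{\left(-48\right) \sqrt{7}}{7} = \frac{48 \sqrt{7}}{7}$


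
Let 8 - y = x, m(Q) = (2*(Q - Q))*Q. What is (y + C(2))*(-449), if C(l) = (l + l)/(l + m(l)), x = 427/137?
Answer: -423407/137 ≈ -3090.6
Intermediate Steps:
m(Q) = 0 (m(Q) = (2*0)*Q = 0*Q = 0)
x = 427/137 (x = 427*(1/137) = 427/137 ≈ 3.1168)
C(l) = 2 (C(l) = (l + l)/(l + 0) = (2*l)/l = 2)
y = 669/137 (y = 8 - 1*427/137 = 8 - 427/137 = 669/137 ≈ 4.8832)
(y + C(2))*(-449) = (669/137 + 2)*(-449) = (943/137)*(-449) = -423407/137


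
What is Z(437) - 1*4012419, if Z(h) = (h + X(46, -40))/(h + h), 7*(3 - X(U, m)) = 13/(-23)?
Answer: -564603456313/140714 ≈ -4.0124e+6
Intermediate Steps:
X(U, m) = 496/161 (X(U, m) = 3 - 13/(7*(-23)) = 3 - 13*(-1)/(7*23) = 3 - ⅐*(-13/23) = 3 + 13/161 = 496/161)
Z(h) = (496/161 + h)/(2*h) (Z(h) = (h + 496/161)/(h + h) = (496/161 + h)/((2*h)) = (496/161 + h)*(1/(2*h)) = (496/161 + h)/(2*h))
Z(437) - 1*4012419 = (1/322)*(496 + 161*437)/437 - 1*4012419 = (1/322)*(1/437)*(496 + 70357) - 4012419 = (1/322)*(1/437)*70853 - 4012419 = 70853/140714 - 4012419 = -564603456313/140714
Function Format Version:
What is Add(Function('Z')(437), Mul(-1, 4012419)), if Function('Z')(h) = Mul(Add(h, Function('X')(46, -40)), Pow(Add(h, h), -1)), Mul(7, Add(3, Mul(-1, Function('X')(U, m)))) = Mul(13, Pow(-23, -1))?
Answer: Rational(-564603456313, 140714) ≈ -4.0124e+6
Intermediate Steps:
Function('X')(U, m) = Rational(496, 161) (Function('X')(U, m) = Add(3, Mul(Rational(-1, 7), Mul(13, Pow(-23, -1)))) = Add(3, Mul(Rational(-1, 7), Mul(13, Rational(-1, 23)))) = Add(3, Mul(Rational(-1, 7), Rational(-13, 23))) = Add(3, Rational(13, 161)) = Rational(496, 161))
Function('Z')(h) = Mul(Rational(1, 2), Pow(h, -1), Add(Rational(496, 161), h)) (Function('Z')(h) = Mul(Add(h, Rational(496, 161)), Pow(Add(h, h), -1)) = Mul(Add(Rational(496, 161), h), Pow(Mul(2, h), -1)) = Mul(Add(Rational(496, 161), h), Mul(Rational(1, 2), Pow(h, -1))) = Mul(Rational(1, 2), Pow(h, -1), Add(Rational(496, 161), h)))
Add(Function('Z')(437), Mul(-1, 4012419)) = Add(Mul(Rational(1, 322), Pow(437, -1), Add(496, Mul(161, 437))), Mul(-1, 4012419)) = Add(Mul(Rational(1, 322), Rational(1, 437), Add(496, 70357)), -4012419) = Add(Mul(Rational(1, 322), Rational(1, 437), 70853), -4012419) = Add(Rational(70853, 140714), -4012419) = Rational(-564603456313, 140714)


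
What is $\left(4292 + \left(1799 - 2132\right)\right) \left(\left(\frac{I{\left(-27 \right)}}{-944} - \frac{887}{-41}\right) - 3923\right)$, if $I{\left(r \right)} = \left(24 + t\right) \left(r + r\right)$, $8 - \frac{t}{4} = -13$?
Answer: $- \frac{74607034321}{4838} \approx -1.5421 \cdot 10^{7}$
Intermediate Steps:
$t = 84$ ($t = 32 - -52 = 32 + 52 = 84$)
$I{\left(r \right)} = 216 r$ ($I{\left(r \right)} = \left(24 + 84\right) \left(r + r\right) = 108 \cdot 2 r = 216 r$)
$\left(4292 + \left(1799 - 2132\right)\right) \left(\left(\frac{I{\left(-27 \right)}}{-944} - \frac{887}{-41}\right) - 3923\right) = \left(4292 + \left(1799 - 2132\right)\right) \left(\left(\frac{216 \left(-27\right)}{-944} - \frac{887}{-41}\right) - 3923\right) = \left(4292 - 333\right) \left(\left(\left(-5832\right) \left(- \frac{1}{944}\right) - - \frac{887}{41}\right) - 3923\right) = 3959 \left(\left(\frac{729}{118} + \frac{887}{41}\right) - 3923\right) = 3959 \left(\frac{134555}{4838} - 3923\right) = 3959 \left(- \frac{18844919}{4838}\right) = - \frac{74607034321}{4838}$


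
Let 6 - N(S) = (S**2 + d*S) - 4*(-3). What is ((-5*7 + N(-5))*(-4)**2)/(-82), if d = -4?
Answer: 688/41 ≈ 16.780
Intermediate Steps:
N(S) = -6 - S**2 + 4*S (N(S) = 6 - ((S**2 - 4*S) - 4*(-3)) = 6 - ((S**2 - 4*S) + 12) = 6 - (12 + S**2 - 4*S) = 6 + (-12 - S**2 + 4*S) = -6 - S**2 + 4*S)
((-5*7 + N(-5))*(-4)**2)/(-82) = ((-5*7 + (-6 - 1*(-5)**2 + 4*(-5)))*(-4)**2)/(-82) = ((-35 + (-6 - 1*25 - 20))*16)*(-1/82) = ((-35 + (-6 - 25 - 20))*16)*(-1/82) = ((-35 - 51)*16)*(-1/82) = -86*16*(-1/82) = -1376*(-1/82) = 688/41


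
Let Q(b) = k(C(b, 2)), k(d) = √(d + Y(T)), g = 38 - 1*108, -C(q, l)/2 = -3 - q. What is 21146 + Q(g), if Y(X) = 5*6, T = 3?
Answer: 21146 + 2*I*√26 ≈ 21146.0 + 10.198*I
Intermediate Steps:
Y(X) = 30
C(q, l) = 6 + 2*q (C(q, l) = -2*(-3 - q) = 6 + 2*q)
g = -70 (g = 38 - 108 = -70)
k(d) = √(30 + d) (k(d) = √(d + 30) = √(30 + d))
Q(b) = √(36 + 2*b) (Q(b) = √(30 + (6 + 2*b)) = √(36 + 2*b))
21146 + Q(g) = 21146 + √(36 + 2*(-70)) = 21146 + √(36 - 140) = 21146 + √(-104) = 21146 + 2*I*√26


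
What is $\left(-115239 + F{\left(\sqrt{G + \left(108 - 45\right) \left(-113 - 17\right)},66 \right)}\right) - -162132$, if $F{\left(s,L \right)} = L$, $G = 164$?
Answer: $46959$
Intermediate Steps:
$\left(-115239 + F{\left(\sqrt{G + \left(108 - 45\right) \left(-113 - 17\right)},66 \right)}\right) - -162132 = \left(-115239 + 66\right) - -162132 = -115173 + 162132 = 46959$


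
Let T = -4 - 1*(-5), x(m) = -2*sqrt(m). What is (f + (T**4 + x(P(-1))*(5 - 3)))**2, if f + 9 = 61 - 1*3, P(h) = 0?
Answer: 2500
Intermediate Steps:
T = 1 (T = -4 + 5 = 1)
f = 49 (f = -9 + (61 - 1*3) = -9 + (61 - 3) = -9 + 58 = 49)
(f + (T**4 + x(P(-1))*(5 - 3)))**2 = (49 + (1**4 + (-2*sqrt(0))*(5 - 3)))**2 = (49 + (1 - 2*0*2))**2 = (49 + (1 + 0*2))**2 = (49 + (1 + 0))**2 = (49 + 1)**2 = 50**2 = 2500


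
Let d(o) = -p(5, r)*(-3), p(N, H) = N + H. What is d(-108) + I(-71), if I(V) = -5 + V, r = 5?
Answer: -46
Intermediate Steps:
p(N, H) = H + N
d(o) = 30 (d(o) = -(5 + 5)*(-3) = -1*10*(-3) = -10*(-3) = 30)
d(-108) + I(-71) = 30 + (-5 - 71) = 30 - 76 = -46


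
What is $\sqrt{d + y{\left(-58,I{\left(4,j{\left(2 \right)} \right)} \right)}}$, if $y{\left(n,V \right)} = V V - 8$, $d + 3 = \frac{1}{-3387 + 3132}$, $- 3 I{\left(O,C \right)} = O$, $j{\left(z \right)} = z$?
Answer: $\frac{i \sqrt{599930}}{255} \approx 3.0375 i$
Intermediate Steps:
$I{\left(O,C \right)} = - \frac{O}{3}$
$d = - \frac{766}{255}$ ($d = -3 + \frac{1}{-3387 + 3132} = -3 + \frac{1}{-255} = -3 - \frac{1}{255} = - \frac{766}{255} \approx -3.0039$)
$y{\left(n,V \right)} = -8 + V^{2}$ ($y{\left(n,V \right)} = V^{2} - 8 = -8 + V^{2}$)
$\sqrt{d + y{\left(-58,I{\left(4,j{\left(2 \right)} \right)} \right)}} = \sqrt{- \frac{766}{255} - \left(8 - \left(\left(- \frac{1}{3}\right) 4\right)^{2}\right)} = \sqrt{- \frac{766}{255} - \left(8 - \left(- \frac{4}{3}\right)^{2}\right)} = \sqrt{- \frac{766}{255} + \left(-8 + \frac{16}{9}\right)} = \sqrt{- \frac{766}{255} - \frac{56}{9}} = \sqrt{- \frac{7058}{765}} = \frac{i \sqrt{599930}}{255}$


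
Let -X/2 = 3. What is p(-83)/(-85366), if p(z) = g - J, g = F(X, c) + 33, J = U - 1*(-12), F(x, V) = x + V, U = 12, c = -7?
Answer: 2/42683 ≈ 4.6857e-5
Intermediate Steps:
X = -6 (X = -2*3 = -6)
F(x, V) = V + x
J = 24 (J = 12 - 1*(-12) = 12 + 12 = 24)
g = 20 (g = (-7 - 6) + 33 = -13 + 33 = 20)
p(z) = -4 (p(z) = 20 - 1*24 = 20 - 24 = -4)
p(-83)/(-85366) = -4/(-85366) = -4*(-1/85366) = 2/42683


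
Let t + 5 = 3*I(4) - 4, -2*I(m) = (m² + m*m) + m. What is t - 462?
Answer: -525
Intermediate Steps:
I(m) = -m² - m/2 (I(m) = -((m² + m*m) + m)/2 = -((m² + m²) + m)/2 = -(2*m² + m)/2 = -(m + 2*m²)/2 = -m² - m/2)
t = -63 (t = -5 + (3*(-1*4*(½ + 4)) - 4) = -5 + (3*(-1*4*9/2) - 4) = -5 + (3*(-18) - 4) = -5 + (-54 - 4) = -5 - 58 = -63)
t - 462 = -63 - 462 = -525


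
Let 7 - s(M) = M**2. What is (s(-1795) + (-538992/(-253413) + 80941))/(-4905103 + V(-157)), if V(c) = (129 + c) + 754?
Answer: 88443245201/138092543189 ≈ 0.64046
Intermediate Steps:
s(M) = 7 - M**2
V(c) = 883 + c
(s(-1795) + (-538992/(-253413) + 80941))/(-4905103 + V(-157)) = ((7 - 1*(-1795)**2) + (-538992/(-253413) + 80941))/(-4905103 + (883 - 157)) = ((7 - 1*3222025) + (-538992*(-1/253413) + 80941))/(-4905103 + 726) = ((7 - 3222025) + (59888/28157 + 80941))/(-4904377) = (-3222018 + 2279115625/28157)*(-1/4904377) = -88443245201/28157*(-1/4904377) = 88443245201/138092543189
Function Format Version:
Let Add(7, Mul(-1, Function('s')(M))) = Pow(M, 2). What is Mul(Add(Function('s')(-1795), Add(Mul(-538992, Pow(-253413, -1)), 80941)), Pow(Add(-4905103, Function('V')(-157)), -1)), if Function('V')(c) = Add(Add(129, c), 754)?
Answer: Rational(88443245201, 138092543189) ≈ 0.64046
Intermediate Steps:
Function('s')(M) = Add(7, Mul(-1, Pow(M, 2)))
Function('V')(c) = Add(883, c)
Mul(Add(Function('s')(-1795), Add(Mul(-538992, Pow(-253413, -1)), 80941)), Pow(Add(-4905103, Function('V')(-157)), -1)) = Mul(Add(Add(7, Mul(-1, Pow(-1795, 2))), Add(Mul(-538992, Pow(-253413, -1)), 80941)), Pow(Add(-4905103, Add(883, -157)), -1)) = Mul(Add(Add(7, Mul(-1, 3222025)), Add(Mul(-538992, Rational(-1, 253413)), 80941)), Pow(Add(-4905103, 726), -1)) = Mul(Add(Add(7, -3222025), Add(Rational(59888, 28157), 80941)), Pow(-4904377, -1)) = Mul(Add(-3222018, Rational(2279115625, 28157)), Rational(-1, 4904377)) = Mul(Rational(-88443245201, 28157), Rational(-1, 4904377)) = Rational(88443245201, 138092543189)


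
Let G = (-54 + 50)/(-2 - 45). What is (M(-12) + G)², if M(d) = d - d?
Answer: 16/2209 ≈ 0.0072431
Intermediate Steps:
G = 4/47 (G = -4/(-47) = -4*(-1/47) = 4/47 ≈ 0.085106)
M(d) = 0
(M(-12) + G)² = (0 + 4/47)² = (4/47)² = 16/2209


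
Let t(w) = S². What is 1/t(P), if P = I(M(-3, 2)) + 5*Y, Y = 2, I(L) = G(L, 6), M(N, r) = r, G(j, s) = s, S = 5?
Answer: 1/25 ≈ 0.040000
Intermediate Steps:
I(L) = 6
P = 16 (P = 6 + 5*2 = 6 + 10 = 16)
t(w) = 25 (t(w) = 5² = 25)
1/t(P) = 1/25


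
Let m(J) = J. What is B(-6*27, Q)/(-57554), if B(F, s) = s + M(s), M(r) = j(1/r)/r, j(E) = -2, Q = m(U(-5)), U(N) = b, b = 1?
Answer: 1/57554 ≈ 1.7375e-5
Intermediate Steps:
U(N) = 1
Q = 1
M(r) = -2/r
B(F, s) = s - 2/s
B(-6*27, Q)/(-57554) = (1 - 2/1)/(-57554) = (1 - 2*1)*(-1/57554) = (1 - 2)*(-1/57554) = -1*(-1/57554) = 1/57554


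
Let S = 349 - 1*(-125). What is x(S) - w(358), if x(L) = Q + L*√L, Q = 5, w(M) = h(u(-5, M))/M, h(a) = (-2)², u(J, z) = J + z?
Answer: 893/179 + 474*√474 ≈ 10325.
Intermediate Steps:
S = 474 (S = 349 + 125 = 474)
h(a) = 4
w(M) = 4/M
x(L) = 5 + L^(3/2) (x(L) = 5 + L*√L = 5 + L^(3/2))
x(S) - w(358) = (5 + 474^(3/2)) - 4/358 = (5 + 474*√474) - 4/358 = (5 + 474*√474) - 1*2/179 = (5 + 474*√474) - 2/179 = 893/179 + 474*√474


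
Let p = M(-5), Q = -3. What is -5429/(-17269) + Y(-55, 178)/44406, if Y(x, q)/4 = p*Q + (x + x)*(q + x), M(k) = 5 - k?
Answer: -46993/51807 ≈ -0.90708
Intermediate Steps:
p = 10 (p = 5 - 1*(-5) = 5 + 5 = 10)
Y(x, q) = -120 + 8*x*(q + x) (Y(x, q) = 4*(10*(-3) + (x + x)*(q + x)) = 4*(-30 + (2*x)*(q + x)) = 4*(-30 + 2*x*(q + x)) = -120 + 8*x*(q + x))
-5429/(-17269) + Y(-55, 178)/44406 = -5429/(-17269) + (-120 + 8*(-55)**2 + 8*178*(-55))/44406 = -5429*(-1/17269) + (-120 + 8*3025 - 78320)*(1/44406) = 5429/17269 + (-120 + 24200 - 78320)*(1/44406) = 5429/17269 - 54240*1/44406 = 5429/17269 - 9040/7401 = -46993/51807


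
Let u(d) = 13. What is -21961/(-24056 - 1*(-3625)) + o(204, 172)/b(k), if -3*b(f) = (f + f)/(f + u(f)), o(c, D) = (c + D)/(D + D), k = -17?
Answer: 10291949/14935061 ≈ 0.68911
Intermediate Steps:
o(c, D) = (D + c)/(2*D) (o(c, D) = (D + c)/((2*D)) = (D + c)*(1/(2*D)) = (D + c)/(2*D))
b(f) = -2*f/(3*(13 + f)) (b(f) = -(f + f)/(3*(f + 13)) = -2*f/(3*(13 + f)))
-21961/(-24056 - 1*(-3625)) + o(204, 172)/b(k) = -21961/(-24056 - 1*(-3625)) + ((1/2)*(172 + 204)/172)/((-2*(-17)/(39 + 3*(-17)))) = -21961/(-24056 + 3625) + ((1/2)*(1/172)*376)/((-2*(-17)/(39 - 51))) = -21961/(-20431) + 47/(43*((-2*(-17)/(-12)))) = -21961*(-1/20431) + 47/(43*((-2*(-17)*(-1/12)))) = 21961/20431 + 47/(43*(-17/6)) = 21961/20431 + (47/43)*(-6/17) = 21961/20431 - 282/731 = 10291949/14935061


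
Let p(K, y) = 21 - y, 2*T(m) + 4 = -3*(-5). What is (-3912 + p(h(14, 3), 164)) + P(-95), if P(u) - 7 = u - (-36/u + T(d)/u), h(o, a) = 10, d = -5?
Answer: -787231/190 ≈ -4143.3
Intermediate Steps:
T(m) = 11/2 (T(m) = -2 + (-3*(-5))/2 = -2 + (½)*15 = -2 + 15/2 = 11/2)
P(u) = 7 + u + 61/(2*u) (P(u) = 7 + (u - (-36/u + 11/(2*u))) = 7 + (u - (-61)/(2*u)) = 7 + (u + 61/(2*u)) = 7 + u + 61/(2*u))
(-3912 + p(h(14, 3), 164)) + P(-95) = (-3912 + (21 - 1*164)) + (7 - 95 + (61/2)/(-95)) = (-3912 + (21 - 164)) + (7 - 95 + (61/2)*(-1/95)) = (-3912 - 143) + (7 - 95 - 61/190) = -4055 - 16781/190 = -787231/190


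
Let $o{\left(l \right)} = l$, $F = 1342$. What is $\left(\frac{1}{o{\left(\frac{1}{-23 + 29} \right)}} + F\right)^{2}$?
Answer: $1817104$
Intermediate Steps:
$\left(\frac{1}{o{\left(\frac{1}{-23 + 29} \right)}} + F\right)^{2} = \left(\frac{1}{\frac{1}{-23 + 29}} + 1342\right)^{2} = \left(\frac{1}{\frac{1}{6}} + 1342\right)^{2} = \left(6 + 1342\right)^{2} = 1348^{2} = 1817104$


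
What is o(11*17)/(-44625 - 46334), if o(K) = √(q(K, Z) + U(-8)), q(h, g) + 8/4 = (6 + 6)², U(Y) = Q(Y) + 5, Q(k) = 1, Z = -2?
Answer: -2*√37/90959 ≈ -0.00013375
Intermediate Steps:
U(Y) = 6 (U(Y) = 1 + 5 = 6)
q(h, g) = 142 (q(h, g) = -2 + (6 + 6)² = -2 + 12² = -2 + 144 = 142)
o(K) = 2*√37 (o(K) = √(142 + 6) = √148 = 2*√37)
o(11*17)/(-44625 - 46334) = (2*√37)/(-44625 - 46334) = (2*√37)/(-90959) = (2*√37)*(-1/90959) = -2*√37/90959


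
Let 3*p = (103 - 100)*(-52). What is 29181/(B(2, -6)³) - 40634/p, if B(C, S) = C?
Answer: 460621/104 ≈ 4429.0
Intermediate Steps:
p = -52 (p = ((103 - 100)*(-52))/3 = (3*(-52))/3 = (⅓)*(-156) = -52)
29181/(B(2, -6)³) - 40634/p = 29181/(2³) - 40634/(-52) = 29181/8 - 40634*(-1/52) = 29181*(⅛) + 20317/26 = 29181/8 + 20317/26 = 460621/104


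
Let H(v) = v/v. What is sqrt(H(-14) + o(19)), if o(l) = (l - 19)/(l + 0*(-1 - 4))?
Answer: 1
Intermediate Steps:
H(v) = 1
o(l) = (-19 + l)/l (o(l) = (-19 + l)/(l + 0*(-5)) = (-19 + l)/(l + 0) = (-19 + l)/l)
sqrt(H(-14) + o(19)) = sqrt(1 + (-19 + 19)/19) = sqrt(1 + (1/19)*0) = sqrt(1 + 0) = sqrt(1) = 1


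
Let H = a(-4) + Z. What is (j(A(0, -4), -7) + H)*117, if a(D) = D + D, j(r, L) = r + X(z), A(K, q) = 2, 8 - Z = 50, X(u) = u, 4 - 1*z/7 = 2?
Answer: -3978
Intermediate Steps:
z = 14 (z = 28 - 7*2 = 28 - 14 = 14)
Z = -42 (Z = 8 - 1*50 = 8 - 50 = -42)
j(r, L) = 14 + r (j(r, L) = r + 14 = 14 + r)
a(D) = 2*D
H = -50 (H = 2*(-4) - 42 = -8 - 42 = -50)
(j(A(0, -4), -7) + H)*117 = ((14 + 2) - 50)*117 = (16 - 50)*117 = -34*117 = -3978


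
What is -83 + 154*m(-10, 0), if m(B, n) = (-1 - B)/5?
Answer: 971/5 ≈ 194.20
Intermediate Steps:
m(B, n) = -⅕ - B/5 (m(B, n) = (-1 - B)*(⅕) = -⅕ - B/5)
-83 + 154*m(-10, 0) = -83 + 154*(-⅕ - ⅕*(-10)) = -83 + 154*(-⅕ + 2) = -83 + 154*(9/5) = -83 + 1386/5 = 971/5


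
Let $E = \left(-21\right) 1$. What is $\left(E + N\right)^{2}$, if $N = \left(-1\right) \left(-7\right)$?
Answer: $196$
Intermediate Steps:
$N = 7$
$E = -21$
$\left(E + N\right)^{2} = \left(-21 + 7\right)^{2} = \left(-14\right)^{2} = 196$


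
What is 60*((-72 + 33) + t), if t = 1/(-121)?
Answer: -283200/121 ≈ -2340.5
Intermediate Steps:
t = -1/121 ≈ -0.0082645
60*((-72 + 33) + t) = 60*((-72 + 33) - 1/121) = 60*(-39 - 1/121) = 60*(-4720/121) = -283200/121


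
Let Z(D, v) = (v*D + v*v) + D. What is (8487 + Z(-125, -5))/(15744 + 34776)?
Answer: 751/4210 ≈ 0.17838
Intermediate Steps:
Z(D, v) = D + v² + D*v (Z(D, v) = (D*v + v²) + D = (v² + D*v) + D = D + v² + D*v)
(8487 + Z(-125, -5))/(15744 + 34776) = (8487 + (-125 + (-5)² - 125*(-5)))/(15744 + 34776) = (8487 + (-125 + 25 + 625))/50520 = (8487 + 525)*(1/50520) = 9012*(1/50520) = 751/4210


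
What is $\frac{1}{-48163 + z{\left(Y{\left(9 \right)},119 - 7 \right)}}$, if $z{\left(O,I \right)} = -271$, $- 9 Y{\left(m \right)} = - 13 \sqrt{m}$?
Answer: $- \frac{1}{48434} \approx -2.0647 \cdot 10^{-5}$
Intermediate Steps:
$Y{\left(m \right)} = \frac{13 \sqrt{m}}{9}$ ($Y{\left(m \right)} = - \frac{\left(-13\right) \sqrt{m}}{9} = \frac{13 \sqrt{m}}{9}$)
$\frac{1}{-48163 + z{\left(Y{\left(9 \right)},119 - 7 \right)}} = \frac{1}{-48163 - 271} = \frac{1}{-48434} = - \frac{1}{48434}$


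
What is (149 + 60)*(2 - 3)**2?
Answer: 209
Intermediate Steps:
(149 + 60)*(2 - 3)**2 = 209*(-1)**2 = 209*1 = 209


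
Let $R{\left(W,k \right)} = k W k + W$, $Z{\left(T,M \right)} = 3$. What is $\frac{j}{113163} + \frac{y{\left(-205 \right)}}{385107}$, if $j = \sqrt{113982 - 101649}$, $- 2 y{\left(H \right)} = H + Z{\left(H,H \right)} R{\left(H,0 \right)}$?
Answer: $\frac{410}{385107} + \frac{\sqrt{12333}}{113163} \approx 0.002046$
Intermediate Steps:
$R{\left(W,k \right)} = W + W k^{2}$ ($R{\left(W,k \right)} = W k k + W = W k^{2} + W = W + W k^{2}$)
$y{\left(H \right)} = - 2 H$ ($y{\left(H \right)} = - \frac{H + 3 H \left(1 + 0^{2}\right)}{2} = - \frac{H + 3 H \left(1 + 0\right)}{2} = - \frac{H + 3 H 1}{2} = - \frac{H + 3 H}{2} = - \frac{4 H}{2} = - 2 H$)
$j = \sqrt{12333} \approx 111.05$
$\frac{j}{113163} + \frac{y{\left(-205 \right)}}{385107} = \frac{\sqrt{12333}}{113163} + \frac{\left(-2\right) \left(-205\right)}{385107} = \sqrt{12333} \cdot \frac{1}{113163} + 410 \cdot \frac{1}{385107} = \frac{\sqrt{12333}}{113163} + \frac{410}{385107} = \frac{410}{385107} + \frac{\sqrt{12333}}{113163}$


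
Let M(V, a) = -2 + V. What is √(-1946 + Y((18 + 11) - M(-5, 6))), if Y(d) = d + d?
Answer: I*√1874 ≈ 43.29*I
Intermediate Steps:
Y(d) = 2*d
√(-1946 + Y((18 + 11) - M(-5, 6))) = √(-1946 + 2*((18 + 11) - (-2 - 5))) = √(-1946 + 2*(29 - 1*(-7))) = √(-1946 + 2*(29 + 7)) = √(-1946 + 2*36) = √(-1946 + 72) = √(-1874) = I*√1874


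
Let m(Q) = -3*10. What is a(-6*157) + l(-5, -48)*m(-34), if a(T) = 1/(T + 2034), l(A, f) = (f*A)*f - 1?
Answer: 377427961/1092 ≈ 3.4563e+5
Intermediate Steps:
m(Q) = -30
l(A, f) = -1 + A*f² (l(A, f) = (A*f)*f - 1 = A*f² - 1 = -1 + A*f²)
a(T) = 1/(2034 + T)
a(-6*157) + l(-5, -48)*m(-34) = 1/(2034 - 6*157) + (-1 - 5*(-48)²)*(-30) = 1/(2034 - 942) + (-1 - 5*2304)*(-30) = 1/1092 + (-1 - 11520)*(-30) = 1/1092 - 11521*(-30) = 1/1092 + 345630 = 377427961/1092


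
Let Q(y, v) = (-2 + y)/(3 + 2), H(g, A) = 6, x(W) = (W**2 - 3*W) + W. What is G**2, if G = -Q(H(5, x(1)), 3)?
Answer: 16/25 ≈ 0.64000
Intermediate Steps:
x(W) = W**2 - 2*W
Q(y, v) = -2/5 + y/5 (Q(y, v) = (-2 + y)/5 = (-2 + y)*(1/5) = -2/5 + y/5)
G = -4/5 (G = -(-2/5 + (1/5)*6) = -(-2/5 + 6/5) = -1*4/5 = -4/5 ≈ -0.80000)
G**2 = (-4/5)**2 = 16/25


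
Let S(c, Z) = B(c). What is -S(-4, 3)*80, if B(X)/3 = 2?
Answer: -480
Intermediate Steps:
B(X) = 6 (B(X) = 3*2 = 6)
S(c, Z) = 6
-S(-4, 3)*80 = -6*80 = -1*480 = -480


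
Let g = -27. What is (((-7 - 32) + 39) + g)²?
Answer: 729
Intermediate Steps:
(((-7 - 32) + 39) + g)² = (((-7 - 32) + 39) - 27)² = ((-39 + 39) - 27)² = (0 - 27)² = (-27)² = 729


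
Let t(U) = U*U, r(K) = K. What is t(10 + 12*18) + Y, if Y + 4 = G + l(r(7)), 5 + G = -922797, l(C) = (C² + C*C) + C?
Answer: -871625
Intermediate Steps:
l(C) = C + 2*C² (l(C) = (C² + C²) + C = 2*C² + C = C + 2*C²)
G = -922802 (G = -5 - 922797 = -922802)
t(U) = U²
Y = -922701 (Y = -4 + (-922802 + 7*(1 + 2*7)) = -4 + (-922802 + 7*(1 + 14)) = -4 + (-922802 + 7*15) = -4 + (-922802 + 105) = -4 - 922697 = -922701)
t(10 + 12*18) + Y = (10 + 12*18)² - 922701 = (10 + 216)² - 922701 = 226² - 922701 = 51076 - 922701 = -871625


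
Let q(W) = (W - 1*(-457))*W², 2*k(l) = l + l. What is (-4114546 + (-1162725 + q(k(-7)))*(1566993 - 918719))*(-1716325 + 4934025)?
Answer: -2379405681240279200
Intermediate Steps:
k(l) = l (k(l) = (l + l)/2 = (2*l)/2 = l)
q(W) = W²*(457 + W) (q(W) = (W + 457)*W² = (457 + W)*W² = W²*(457 + W))
(-4114546 + (-1162725 + q(k(-7)))*(1566993 - 918719))*(-1716325 + 4934025) = (-4114546 + (-1162725 + (-7)²*(457 - 7))*(1566993 - 918719))*(-1716325 + 4934025) = (-4114546 + (-1162725 + 49*450)*648274)*3217700 = (-4114546 + (-1162725 + 22050)*648274)*3217700 = (-4114546 - 1140675*648274)*3217700 = (-4114546 - 739469944950)*3217700 = -739474059496*3217700 = -2379405681240279200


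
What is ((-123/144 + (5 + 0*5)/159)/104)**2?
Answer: 25921/414203904 ≈ 6.2580e-5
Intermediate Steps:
((-123/144 + (5 + 0*5)/159)/104)**2 = ((-123*1/144 + (5 + 0)*(1/159))*(1/104))**2 = ((-41/48 + 5*(1/159))*(1/104))**2 = ((-41/48 + 5/159)*(1/104))**2 = (-2093/2544*1/104)**2 = (-161/20352)**2 = 25921/414203904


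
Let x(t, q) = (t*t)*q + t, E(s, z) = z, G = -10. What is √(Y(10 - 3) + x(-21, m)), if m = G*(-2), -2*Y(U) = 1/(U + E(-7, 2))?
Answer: √316762/6 ≈ 93.803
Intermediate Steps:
Y(U) = -1/(2*(2 + U)) (Y(U) = -1/(2*(U + 2)) = -1/(2*(2 + U)))
m = 20 (m = -10*(-2) = 20)
x(t, q) = t + q*t² (x(t, q) = t²*q + t = q*t² + t = t + q*t²)
√(Y(10 - 3) + x(-21, m)) = √(-1/(4 + 2*(10 - 3)) - 21*(1 + 20*(-21))) = √(-1/(4 + 2*7) - 21*(1 - 420)) = √(-1/(4 + 14) - 21*(-419)) = √(-1/18 + 8799) = √(158381/18) = √316762/6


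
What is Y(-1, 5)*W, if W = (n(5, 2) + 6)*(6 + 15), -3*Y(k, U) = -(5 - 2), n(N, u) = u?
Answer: 168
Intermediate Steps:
Y(k, U) = 1 (Y(k, U) = -(-1)*(5 - 2)/3 = -(-1)*3/3 = -1/3*(-3) = 1)
W = 168 (W = (2 + 6)*(6 + 15) = 8*21 = 168)
Y(-1, 5)*W = 1*168 = 168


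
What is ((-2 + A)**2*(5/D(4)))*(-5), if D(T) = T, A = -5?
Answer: -1225/4 ≈ -306.25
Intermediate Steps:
((-2 + A)**2*(5/D(4)))*(-5) = ((-2 - 5)**2*(5/4))*(-5) = ((-7)**2*(5*(1/4)))*(-5) = (49*(5/4))*(-5) = (245/4)*(-5) = -1225/4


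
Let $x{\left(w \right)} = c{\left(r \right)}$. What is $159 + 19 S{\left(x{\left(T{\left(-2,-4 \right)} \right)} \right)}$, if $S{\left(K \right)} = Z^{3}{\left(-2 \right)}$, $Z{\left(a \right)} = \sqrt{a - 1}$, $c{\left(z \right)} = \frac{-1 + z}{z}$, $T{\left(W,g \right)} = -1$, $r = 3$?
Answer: $159 - 57 i \sqrt{3} \approx 159.0 - 98.727 i$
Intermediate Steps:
$c{\left(z \right)} = \frac{-1 + z}{z}$
$Z{\left(a \right)} = \sqrt{-1 + a}$
$x{\left(w \right)} = \frac{2}{3}$ ($x{\left(w \right)} = \frac{-1 + 3}{3} = \frac{1}{3} \cdot 2 = \frac{2}{3}$)
$S{\left(K \right)} = - 3 i \sqrt{3}$ ($S{\left(K \right)} = \left(\sqrt{-1 - 2}\right)^{3} = \left(\sqrt{-3}\right)^{3} = \left(i \sqrt{3}\right)^{3} = - 3 i \sqrt{3}$)
$159 + 19 S{\left(x{\left(T{\left(-2,-4 \right)} \right)} \right)} = 159 + 19 \left(- 3 i \sqrt{3}\right) = 159 - 57 i \sqrt{3}$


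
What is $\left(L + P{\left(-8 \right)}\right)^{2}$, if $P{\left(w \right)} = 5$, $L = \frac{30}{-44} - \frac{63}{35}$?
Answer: $\frac{76729}{12100} \approx 6.3412$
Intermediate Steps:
$L = - \frac{273}{110}$ ($L = 30 \left(- \frac{1}{44}\right) - \frac{9}{5} = - \frac{15}{22} - \frac{9}{5} = - \frac{273}{110} \approx -2.4818$)
$\left(L + P{\left(-8 \right)}\right)^{2} = \left(- \frac{273}{110} + 5\right)^{2} = \left(\frac{277}{110}\right)^{2} = \frac{76729}{12100}$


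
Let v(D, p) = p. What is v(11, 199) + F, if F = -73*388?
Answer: -28125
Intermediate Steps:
F = -28324
v(11, 199) + F = 199 - 28324 = -28125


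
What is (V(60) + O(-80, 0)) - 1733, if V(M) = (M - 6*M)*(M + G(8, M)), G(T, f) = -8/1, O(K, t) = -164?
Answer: -17497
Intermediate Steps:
G(T, f) = -8 (G(T, f) = -8*1 = -8)
V(M) = -5*M*(-8 + M) (V(M) = (M - 6*M)*(M - 8) = (-5*M)*(-8 + M) = -5*M*(-8 + M))
(V(60) + O(-80, 0)) - 1733 = (5*60*(8 - 1*60) - 164) - 1733 = (5*60*(8 - 60) - 164) - 1733 = (5*60*(-52) - 164) - 1733 = (-15600 - 164) - 1733 = -15764 - 1733 = -17497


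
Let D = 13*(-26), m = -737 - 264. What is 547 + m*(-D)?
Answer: -337791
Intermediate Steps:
m = -1001
D = -338
547 + m*(-D) = 547 - (-1001)*(-338) = 547 - 1001*338 = 547 - 338338 = -337791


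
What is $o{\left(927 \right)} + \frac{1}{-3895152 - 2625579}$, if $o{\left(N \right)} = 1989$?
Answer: $\frac{12969733958}{6520731} \approx 1989.0$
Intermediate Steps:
$o{\left(927 \right)} + \frac{1}{-3895152 - 2625579} = 1989 + \frac{1}{-3895152 - 2625579} = 1989 + \frac{1}{-6520731} = 1989 - \frac{1}{6520731} = \frac{12969733958}{6520731}$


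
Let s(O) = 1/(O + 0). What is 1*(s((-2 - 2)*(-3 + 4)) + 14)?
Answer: 55/4 ≈ 13.750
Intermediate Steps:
s(O) = 1/O
1*(s((-2 - 2)*(-3 + 4)) + 14) = 1*(1/((-2 - 2)*(-3 + 4)) + 14) = 1*(1/(-4*1) + 14) = 1*(1/(-4) + 14) = 1*(-¼ + 14) = 1*(55/4) = 55/4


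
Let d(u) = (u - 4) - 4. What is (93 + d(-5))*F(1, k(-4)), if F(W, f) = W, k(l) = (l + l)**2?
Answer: 80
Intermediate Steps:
k(l) = 4*l**2 (k(l) = (2*l)**2 = 4*l**2)
d(u) = -8 + u (d(u) = (-4 + u) - 4 = -8 + u)
(93 + d(-5))*F(1, k(-4)) = (93 + (-8 - 5))*1 = (93 - 13)*1 = 80*1 = 80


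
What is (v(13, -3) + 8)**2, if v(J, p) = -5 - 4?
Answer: 1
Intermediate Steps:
v(J, p) = -9
(v(13, -3) + 8)**2 = (-9 + 8)**2 = (-1)**2 = 1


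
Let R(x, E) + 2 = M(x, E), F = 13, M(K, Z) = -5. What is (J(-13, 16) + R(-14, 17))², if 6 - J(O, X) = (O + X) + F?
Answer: 289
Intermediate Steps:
R(x, E) = -7 (R(x, E) = -2 - 5 = -7)
J(O, X) = -7 - O - X (J(O, X) = 6 - ((O + X) + 13) = 6 - (13 + O + X) = 6 + (-13 - O - X) = -7 - O - X)
(J(-13, 16) + R(-14, 17))² = ((-7 - 1*(-13) - 1*16) - 7)² = ((-7 + 13 - 16) - 7)² = (-10 - 7)² = (-17)² = 289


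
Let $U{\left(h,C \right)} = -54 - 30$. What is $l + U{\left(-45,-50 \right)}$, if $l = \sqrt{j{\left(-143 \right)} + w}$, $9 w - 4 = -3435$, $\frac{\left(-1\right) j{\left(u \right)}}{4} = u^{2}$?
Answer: $-84 + \frac{i \sqrt{739595}}{3} \approx -84.0 + 286.67 i$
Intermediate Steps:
$U{\left(h,C \right)} = -84$ ($U{\left(h,C \right)} = -54 - 30 = -84$)
$j{\left(u \right)} = - 4 u^{2}$
$w = - \frac{3431}{9}$ ($w = \frac{4}{9} + \frac{1}{9} \left(-3435\right) = \frac{4}{9} - \frac{1145}{3} = - \frac{3431}{9} \approx -381.22$)
$l = \frac{i \sqrt{739595}}{3}$ ($l = \sqrt{- 4 \left(-143\right)^{2} - \frac{3431}{9}} = \sqrt{\left(-4\right) 20449 - \frac{3431}{9}} = \sqrt{-81796 - \frac{3431}{9}} = \sqrt{- \frac{739595}{9}} = \frac{i \sqrt{739595}}{3} \approx 286.67 i$)
$l + U{\left(-45,-50 \right)} = \frac{i \sqrt{739595}}{3} - 84 = -84 + \frac{i \sqrt{739595}}{3}$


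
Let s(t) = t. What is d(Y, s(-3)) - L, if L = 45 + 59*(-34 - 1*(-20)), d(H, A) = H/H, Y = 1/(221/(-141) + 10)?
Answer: 782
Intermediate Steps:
Y = 141/1189 (Y = 1/(221*(-1/141) + 10) = 1/(-221/141 + 10) = 1/(1189/141) = 141/1189 ≈ 0.11859)
d(H, A) = 1
L = -781 (L = 45 + 59*(-34 + 20) = 45 + 59*(-14) = 45 - 826 = -781)
d(Y, s(-3)) - L = 1 - 1*(-781) = 1 + 781 = 782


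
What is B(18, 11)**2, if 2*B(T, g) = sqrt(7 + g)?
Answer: 9/2 ≈ 4.5000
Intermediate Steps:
B(T, g) = sqrt(7 + g)/2
B(18, 11)**2 = (sqrt(7 + 11)/2)**2 = (sqrt(18)/2)**2 = ((3*sqrt(2))/2)**2 = (3*sqrt(2)/2)**2 = 9/2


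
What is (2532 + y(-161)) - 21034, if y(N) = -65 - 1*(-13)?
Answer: -18554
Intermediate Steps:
y(N) = -52 (y(N) = -65 + 13 = -52)
(2532 + y(-161)) - 21034 = (2532 - 52) - 21034 = 2480 - 21034 = -18554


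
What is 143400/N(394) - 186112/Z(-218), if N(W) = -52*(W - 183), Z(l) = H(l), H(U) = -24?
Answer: 63705602/8229 ≈ 7741.6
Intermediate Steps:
Z(l) = -24
N(W) = 9516 - 52*W (N(W) = -52*(-183 + W) = 9516 - 52*W)
143400/N(394) - 186112/Z(-218) = 143400/(9516 - 52*394) - 186112/(-24) = 143400/(9516 - 20488) - 186112*(-1/24) = 143400/(-10972) + 23264/3 = 143400*(-1/10972) + 23264/3 = -35850/2743 + 23264/3 = 63705602/8229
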